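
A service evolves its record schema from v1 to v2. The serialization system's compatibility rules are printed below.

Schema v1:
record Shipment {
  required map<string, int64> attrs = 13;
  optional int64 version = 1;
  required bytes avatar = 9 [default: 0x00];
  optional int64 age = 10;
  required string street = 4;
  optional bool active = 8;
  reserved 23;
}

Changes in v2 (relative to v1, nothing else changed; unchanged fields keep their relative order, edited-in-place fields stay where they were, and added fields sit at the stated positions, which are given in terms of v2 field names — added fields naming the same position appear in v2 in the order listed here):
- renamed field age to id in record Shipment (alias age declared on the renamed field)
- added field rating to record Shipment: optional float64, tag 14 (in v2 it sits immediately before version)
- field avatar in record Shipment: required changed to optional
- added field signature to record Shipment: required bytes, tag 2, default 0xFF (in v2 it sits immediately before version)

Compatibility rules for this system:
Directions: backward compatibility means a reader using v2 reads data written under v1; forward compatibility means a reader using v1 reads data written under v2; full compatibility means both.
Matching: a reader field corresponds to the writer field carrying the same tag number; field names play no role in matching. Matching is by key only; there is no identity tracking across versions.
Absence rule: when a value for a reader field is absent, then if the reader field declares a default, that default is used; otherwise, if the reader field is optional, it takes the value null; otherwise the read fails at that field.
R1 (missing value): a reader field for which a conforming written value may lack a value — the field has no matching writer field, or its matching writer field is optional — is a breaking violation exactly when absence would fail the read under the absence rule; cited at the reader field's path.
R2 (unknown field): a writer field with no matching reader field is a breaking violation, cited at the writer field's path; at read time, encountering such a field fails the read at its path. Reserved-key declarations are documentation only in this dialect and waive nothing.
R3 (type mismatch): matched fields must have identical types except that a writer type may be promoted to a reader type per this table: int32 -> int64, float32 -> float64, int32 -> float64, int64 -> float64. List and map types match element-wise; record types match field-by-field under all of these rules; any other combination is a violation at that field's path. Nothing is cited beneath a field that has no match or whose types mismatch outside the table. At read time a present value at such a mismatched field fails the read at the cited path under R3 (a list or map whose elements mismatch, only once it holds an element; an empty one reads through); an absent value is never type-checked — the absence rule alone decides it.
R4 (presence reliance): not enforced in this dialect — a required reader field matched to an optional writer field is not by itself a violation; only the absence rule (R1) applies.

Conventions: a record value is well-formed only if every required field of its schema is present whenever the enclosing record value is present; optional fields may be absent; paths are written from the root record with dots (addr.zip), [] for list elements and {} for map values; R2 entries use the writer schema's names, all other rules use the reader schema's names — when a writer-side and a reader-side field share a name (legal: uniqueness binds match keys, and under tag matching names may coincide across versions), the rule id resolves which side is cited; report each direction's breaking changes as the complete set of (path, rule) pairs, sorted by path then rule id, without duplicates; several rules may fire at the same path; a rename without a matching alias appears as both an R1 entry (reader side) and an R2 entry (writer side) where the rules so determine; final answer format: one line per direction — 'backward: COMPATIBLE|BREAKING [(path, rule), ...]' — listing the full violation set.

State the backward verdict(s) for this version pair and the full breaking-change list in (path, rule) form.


the writer's type comes first in each Shipment pair
backward pass over Shipment, reader schema v2, writer schema v1:
  attrs: map<string, int64> -> map<string, int64>, writer required; from attrs
  rating has no writer counterpart
  signature has no writer counterpart
  version: int64 -> int64, writer optional; from version
  avatar: bytes -> bytes, writer required; from avatar
  id: int64 -> int64, writer optional; from age
  street: string -> string, writer required; from street
  active: bool -> bool, writer optional; from active
  nothing fires on Shipment: backward is COMPATIBLE
ruling out the remaining Shipment differences:
  renamed field age to id in record Shipment (alias age declared on the renamed field) -> inert for the asked Shipment verdict: nothing fires
  added field rating to record Shipment: optional float64, tag 14 (in v2 it sits immediately before version) -> matters only for Shipment's forward compatibility — outside the asked direction
  field avatar in record Shipment: required changed to optional -> inert for the asked Shipment verdict: nothing fires
  added field signature to record Shipment: required bytes, tag 2, default 0xFF (in v2 it sits immediately before version) -> matters only for Shipment's forward compatibility — outside the asked direction

backward: COMPATIBLE []


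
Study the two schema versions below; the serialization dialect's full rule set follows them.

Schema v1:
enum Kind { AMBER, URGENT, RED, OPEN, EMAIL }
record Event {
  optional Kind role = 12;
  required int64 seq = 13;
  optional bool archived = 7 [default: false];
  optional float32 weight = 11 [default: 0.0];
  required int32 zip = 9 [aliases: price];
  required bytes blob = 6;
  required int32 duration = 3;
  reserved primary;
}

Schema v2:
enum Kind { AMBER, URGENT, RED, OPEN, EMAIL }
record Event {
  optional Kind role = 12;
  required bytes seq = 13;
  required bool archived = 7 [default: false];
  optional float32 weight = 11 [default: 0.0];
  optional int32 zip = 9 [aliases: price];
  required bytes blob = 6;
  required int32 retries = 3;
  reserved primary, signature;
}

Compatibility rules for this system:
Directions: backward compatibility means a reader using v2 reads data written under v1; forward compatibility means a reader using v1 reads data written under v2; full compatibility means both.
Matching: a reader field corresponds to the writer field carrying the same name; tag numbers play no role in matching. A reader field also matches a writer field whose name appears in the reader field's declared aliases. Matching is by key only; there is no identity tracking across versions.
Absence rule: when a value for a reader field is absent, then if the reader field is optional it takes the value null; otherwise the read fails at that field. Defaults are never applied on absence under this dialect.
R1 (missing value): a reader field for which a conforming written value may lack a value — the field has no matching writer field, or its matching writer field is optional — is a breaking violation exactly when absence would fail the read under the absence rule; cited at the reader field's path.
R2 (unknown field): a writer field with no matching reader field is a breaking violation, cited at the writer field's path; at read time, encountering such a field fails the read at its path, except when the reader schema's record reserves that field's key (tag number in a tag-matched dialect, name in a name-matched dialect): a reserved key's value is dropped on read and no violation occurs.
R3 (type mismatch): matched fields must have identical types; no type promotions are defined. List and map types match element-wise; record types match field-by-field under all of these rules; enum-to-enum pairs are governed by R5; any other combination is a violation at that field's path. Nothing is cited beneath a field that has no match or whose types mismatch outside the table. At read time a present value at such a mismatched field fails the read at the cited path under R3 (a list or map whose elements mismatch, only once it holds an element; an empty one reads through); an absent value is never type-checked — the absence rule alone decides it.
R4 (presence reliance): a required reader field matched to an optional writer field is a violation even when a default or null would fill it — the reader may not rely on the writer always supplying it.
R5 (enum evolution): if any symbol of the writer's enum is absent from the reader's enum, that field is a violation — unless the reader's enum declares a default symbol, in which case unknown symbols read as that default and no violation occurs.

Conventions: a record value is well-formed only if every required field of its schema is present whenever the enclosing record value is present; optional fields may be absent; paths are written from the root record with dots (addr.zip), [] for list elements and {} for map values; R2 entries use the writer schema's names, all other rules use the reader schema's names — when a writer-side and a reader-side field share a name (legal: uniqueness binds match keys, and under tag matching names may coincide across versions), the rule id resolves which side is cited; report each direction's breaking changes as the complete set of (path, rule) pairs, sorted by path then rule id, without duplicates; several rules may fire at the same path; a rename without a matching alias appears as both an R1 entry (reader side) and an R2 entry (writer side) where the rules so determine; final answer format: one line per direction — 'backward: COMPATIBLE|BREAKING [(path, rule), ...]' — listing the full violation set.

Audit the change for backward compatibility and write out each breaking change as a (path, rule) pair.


the writer's type comes first in each Event pair
backward on Event — v2 reading data written by v1:
  role: paired with writer role (Kind -> Kind; writer optional)
  seq: paired with writer seq (int64 -> bytes; writer required)
  archived: paired with writer archived (bool -> bool; writer optional)
  weight: paired with writer weight (float32 -> float32; writer optional)
  zip: paired with writer zip (int32 -> int32; writer required)
  blob: paired with writer blob (bytes -> bytes; writer required)
  no writer field matches reader retries
  writer field duration has no reader counterpart
  breaking: (archived, R1)
  breaking: (archived, R4)
  breaking: (duration, R2)
  breaking: (retries, R1)
  breaking: (seq, R3)
  => backward verdict for Event: BREAKING, 5 violation(s)
checking off the Event differences that do not matter here:
  field zip in record Event: required changed to optional -> affects forward compatibility only, which is not asked

backward: BREAKING [(archived, R1), (archived, R4), (duration, R2), (retries, R1), (seq, R3)]


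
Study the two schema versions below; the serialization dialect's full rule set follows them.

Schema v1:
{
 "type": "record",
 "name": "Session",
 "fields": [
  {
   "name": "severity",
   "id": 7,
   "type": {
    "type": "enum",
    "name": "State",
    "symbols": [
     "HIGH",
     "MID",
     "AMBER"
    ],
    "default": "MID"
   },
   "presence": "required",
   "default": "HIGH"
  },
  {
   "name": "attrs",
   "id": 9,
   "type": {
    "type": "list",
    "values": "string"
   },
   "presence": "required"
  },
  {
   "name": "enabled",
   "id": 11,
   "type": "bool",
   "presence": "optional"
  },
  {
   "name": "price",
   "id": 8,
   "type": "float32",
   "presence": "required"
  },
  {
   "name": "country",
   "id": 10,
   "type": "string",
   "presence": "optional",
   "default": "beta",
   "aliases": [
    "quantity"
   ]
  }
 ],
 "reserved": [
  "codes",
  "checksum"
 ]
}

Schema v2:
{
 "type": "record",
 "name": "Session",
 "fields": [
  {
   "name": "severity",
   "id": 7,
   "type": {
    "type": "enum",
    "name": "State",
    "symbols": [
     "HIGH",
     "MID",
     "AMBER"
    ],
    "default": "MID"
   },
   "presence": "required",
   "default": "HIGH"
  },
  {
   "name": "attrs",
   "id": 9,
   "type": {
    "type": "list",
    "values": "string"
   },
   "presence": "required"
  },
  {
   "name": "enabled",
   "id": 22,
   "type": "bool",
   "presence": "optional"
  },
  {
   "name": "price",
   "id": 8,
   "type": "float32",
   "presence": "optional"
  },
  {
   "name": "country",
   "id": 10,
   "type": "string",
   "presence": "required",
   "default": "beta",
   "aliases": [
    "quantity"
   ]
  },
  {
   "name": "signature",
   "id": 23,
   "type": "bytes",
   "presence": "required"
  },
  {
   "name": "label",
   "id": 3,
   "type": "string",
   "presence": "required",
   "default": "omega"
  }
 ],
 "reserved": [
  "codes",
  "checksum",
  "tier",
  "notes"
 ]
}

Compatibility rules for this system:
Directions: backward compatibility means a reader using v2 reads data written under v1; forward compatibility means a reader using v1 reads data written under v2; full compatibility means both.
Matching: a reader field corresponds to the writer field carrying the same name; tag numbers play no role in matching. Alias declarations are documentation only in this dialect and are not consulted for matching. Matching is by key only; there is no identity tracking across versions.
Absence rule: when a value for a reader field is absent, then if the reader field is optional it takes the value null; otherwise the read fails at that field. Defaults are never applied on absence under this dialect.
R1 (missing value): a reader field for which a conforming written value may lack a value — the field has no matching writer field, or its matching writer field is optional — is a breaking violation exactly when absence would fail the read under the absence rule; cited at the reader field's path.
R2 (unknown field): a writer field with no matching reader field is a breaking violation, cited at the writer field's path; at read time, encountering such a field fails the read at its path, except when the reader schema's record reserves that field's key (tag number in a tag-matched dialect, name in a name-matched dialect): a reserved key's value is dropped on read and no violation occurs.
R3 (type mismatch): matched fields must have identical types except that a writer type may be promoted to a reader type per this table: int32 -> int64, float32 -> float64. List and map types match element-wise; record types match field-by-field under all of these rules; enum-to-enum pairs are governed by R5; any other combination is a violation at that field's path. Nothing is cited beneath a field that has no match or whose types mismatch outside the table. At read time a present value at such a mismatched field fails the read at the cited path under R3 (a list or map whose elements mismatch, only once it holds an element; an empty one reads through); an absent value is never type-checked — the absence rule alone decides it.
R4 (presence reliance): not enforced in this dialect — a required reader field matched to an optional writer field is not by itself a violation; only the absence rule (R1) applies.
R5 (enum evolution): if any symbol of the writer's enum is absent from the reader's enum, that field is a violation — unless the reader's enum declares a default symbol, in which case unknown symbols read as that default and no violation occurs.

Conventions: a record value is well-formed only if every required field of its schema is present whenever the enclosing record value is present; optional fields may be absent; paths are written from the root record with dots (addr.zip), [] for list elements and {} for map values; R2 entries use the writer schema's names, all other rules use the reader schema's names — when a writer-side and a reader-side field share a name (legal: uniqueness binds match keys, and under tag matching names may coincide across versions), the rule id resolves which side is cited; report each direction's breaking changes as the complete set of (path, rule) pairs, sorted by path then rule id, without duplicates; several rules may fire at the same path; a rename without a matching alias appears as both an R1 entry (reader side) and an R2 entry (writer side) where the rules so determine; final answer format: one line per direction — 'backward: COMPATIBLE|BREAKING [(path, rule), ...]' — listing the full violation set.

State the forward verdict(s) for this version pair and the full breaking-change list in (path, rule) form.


each type pair in Session: writer, then reader
forward for Session (reader v1, writer v2):
  writer required, State -> State: reader severity maps from writer severity
  writer required, list<string> -> list<string>: reader attrs maps from writer attrs
  writer optional, bool -> bool: reader enabled maps from writer enabled
  writer optional, float32 -> float32: reader price maps from writer price
  writer required, string -> string: reader country maps from writer country
  writer field signature has no reader counterpart
  writer field label has no reader counterpart
  rule R2 violated at label
  rule R1 violated at price
  rule R2 violated at signature
  forward on Session therefore BREAKING (3)
ruling out the remaining Session differences:
  field enabled in record Session: tag 11 changed to 22 -> fires no rule on Session, leaving the asked answer as it is
  field country in record Session: optional changed to required -> affects backward compatibility only, which is not asked

forward: BREAKING [(label, R2), (price, R1), (signature, R2)]


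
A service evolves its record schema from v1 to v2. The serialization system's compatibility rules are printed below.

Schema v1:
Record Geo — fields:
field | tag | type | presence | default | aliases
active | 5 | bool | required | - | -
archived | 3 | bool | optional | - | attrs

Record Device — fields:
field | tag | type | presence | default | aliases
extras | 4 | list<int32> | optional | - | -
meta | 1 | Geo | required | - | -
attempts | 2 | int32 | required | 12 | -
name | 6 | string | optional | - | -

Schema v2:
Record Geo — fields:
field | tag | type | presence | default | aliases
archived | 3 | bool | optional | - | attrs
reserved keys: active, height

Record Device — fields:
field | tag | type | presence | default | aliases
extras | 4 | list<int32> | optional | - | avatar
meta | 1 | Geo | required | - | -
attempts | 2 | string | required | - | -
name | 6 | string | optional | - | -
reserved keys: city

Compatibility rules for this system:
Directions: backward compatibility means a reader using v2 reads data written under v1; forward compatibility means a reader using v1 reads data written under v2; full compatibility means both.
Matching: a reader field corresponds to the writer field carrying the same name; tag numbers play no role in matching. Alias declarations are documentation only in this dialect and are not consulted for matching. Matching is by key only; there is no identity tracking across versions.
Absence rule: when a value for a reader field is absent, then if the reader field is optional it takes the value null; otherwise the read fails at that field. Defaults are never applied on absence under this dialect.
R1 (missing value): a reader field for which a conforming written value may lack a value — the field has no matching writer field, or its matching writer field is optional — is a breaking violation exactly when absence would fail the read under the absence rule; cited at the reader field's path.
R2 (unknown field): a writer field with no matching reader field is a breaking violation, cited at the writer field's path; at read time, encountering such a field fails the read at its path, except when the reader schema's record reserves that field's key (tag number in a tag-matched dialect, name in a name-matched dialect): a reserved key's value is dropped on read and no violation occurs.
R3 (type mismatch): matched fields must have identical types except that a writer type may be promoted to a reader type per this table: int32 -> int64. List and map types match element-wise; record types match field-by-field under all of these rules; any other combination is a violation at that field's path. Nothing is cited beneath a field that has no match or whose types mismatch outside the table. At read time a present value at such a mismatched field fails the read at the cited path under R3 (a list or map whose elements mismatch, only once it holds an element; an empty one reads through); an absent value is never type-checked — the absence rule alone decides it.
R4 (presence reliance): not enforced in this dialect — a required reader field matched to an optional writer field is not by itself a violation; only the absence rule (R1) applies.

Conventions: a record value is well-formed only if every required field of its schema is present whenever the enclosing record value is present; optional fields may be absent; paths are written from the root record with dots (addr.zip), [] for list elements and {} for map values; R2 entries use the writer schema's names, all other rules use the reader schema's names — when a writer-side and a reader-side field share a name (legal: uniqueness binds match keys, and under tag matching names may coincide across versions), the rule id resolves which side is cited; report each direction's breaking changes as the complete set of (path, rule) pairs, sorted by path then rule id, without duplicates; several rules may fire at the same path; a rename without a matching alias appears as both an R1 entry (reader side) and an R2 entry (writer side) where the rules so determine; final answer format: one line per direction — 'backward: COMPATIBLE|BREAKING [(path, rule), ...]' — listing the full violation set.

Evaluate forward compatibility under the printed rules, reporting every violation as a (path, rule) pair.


forward: BREAKING [(attempts, R3), (meta.active, R1)]

in Device below, arrows point writer -> reader
checking forward for Device: reader v1 against writer v2:
  extras <- extras (list<int32> -> list<int32>, writer optional)
  meta <- meta (Geo -> Geo, writer required)
  attempts <- attempts (string -> int32, writer required)
  name <- name (string -> string, writer optional)
  meta.active: no writer-side match
  meta.archived <- meta.archived (bool -> bool, writer optional)
  breaking: (attempts, R3)
  breaking: (meta.active, R1)
  forward on Device therefore BREAKING (2)


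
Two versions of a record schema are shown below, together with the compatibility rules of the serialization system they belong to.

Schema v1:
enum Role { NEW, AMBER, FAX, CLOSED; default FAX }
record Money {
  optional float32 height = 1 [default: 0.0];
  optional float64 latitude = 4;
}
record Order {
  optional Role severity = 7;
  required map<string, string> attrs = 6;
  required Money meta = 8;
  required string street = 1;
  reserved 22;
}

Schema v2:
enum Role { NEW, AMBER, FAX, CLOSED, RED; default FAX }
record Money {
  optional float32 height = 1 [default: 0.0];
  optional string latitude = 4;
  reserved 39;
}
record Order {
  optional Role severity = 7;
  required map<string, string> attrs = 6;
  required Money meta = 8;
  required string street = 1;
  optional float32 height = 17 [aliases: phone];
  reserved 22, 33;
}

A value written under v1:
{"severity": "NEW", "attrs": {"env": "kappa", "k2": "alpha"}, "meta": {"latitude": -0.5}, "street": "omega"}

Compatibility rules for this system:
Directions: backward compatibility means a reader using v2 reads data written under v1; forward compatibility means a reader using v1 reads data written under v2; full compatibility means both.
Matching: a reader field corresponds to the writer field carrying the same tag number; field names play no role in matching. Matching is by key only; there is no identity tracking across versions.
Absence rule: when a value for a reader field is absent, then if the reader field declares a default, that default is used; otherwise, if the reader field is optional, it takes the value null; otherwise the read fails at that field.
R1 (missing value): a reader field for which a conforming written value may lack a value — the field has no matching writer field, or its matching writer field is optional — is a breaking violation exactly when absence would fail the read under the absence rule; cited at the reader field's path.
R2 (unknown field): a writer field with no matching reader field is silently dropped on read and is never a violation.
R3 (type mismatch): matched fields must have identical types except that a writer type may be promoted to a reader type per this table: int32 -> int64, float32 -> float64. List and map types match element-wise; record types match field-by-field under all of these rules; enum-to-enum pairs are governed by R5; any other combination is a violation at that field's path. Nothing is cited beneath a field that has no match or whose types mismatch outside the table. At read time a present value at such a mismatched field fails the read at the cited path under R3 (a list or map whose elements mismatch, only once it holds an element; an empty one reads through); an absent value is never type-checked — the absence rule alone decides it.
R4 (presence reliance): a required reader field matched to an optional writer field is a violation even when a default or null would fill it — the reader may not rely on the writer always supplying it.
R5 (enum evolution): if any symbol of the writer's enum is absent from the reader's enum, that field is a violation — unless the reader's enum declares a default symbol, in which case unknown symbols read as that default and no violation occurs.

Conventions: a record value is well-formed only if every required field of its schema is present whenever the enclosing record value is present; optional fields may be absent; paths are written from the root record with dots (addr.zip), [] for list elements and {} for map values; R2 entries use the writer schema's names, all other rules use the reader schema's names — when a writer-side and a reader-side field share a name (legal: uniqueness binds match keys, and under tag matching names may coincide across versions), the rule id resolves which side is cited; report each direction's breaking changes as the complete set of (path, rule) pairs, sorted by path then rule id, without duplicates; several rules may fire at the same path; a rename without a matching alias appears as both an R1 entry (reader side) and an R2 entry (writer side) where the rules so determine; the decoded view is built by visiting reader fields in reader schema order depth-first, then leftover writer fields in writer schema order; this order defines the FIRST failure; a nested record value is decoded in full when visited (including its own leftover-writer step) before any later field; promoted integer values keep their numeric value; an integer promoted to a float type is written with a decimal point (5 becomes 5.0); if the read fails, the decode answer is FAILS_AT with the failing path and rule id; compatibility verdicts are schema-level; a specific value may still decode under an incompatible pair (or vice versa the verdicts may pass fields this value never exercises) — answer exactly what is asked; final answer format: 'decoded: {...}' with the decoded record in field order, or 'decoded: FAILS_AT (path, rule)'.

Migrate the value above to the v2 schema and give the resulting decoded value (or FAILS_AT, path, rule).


decoded: FAILS_AT (meta.latitude, R3)

arrows below run writer -> reader for Order
decode walk for Order under reader schema v2:
  severity := "NEW"
  attrs := {"env": "kappa", "k2": "alpha"}
  meta.height := 0.0 (no value, default fills)
  read fails at meta.latitude under R3
  => FAILS_AT (meta.latitude, R3)
checking off the Order differences that do not matter here:
  added field height to record Order: optional float32, tag 17 (in v2 it sits last) -> no rule fires on it and the decoded Order view is identical with or without it
  enum Role (field severity in record Order): symbol RED added -> no rule fires on it and the decoded Order view is identical with or without it


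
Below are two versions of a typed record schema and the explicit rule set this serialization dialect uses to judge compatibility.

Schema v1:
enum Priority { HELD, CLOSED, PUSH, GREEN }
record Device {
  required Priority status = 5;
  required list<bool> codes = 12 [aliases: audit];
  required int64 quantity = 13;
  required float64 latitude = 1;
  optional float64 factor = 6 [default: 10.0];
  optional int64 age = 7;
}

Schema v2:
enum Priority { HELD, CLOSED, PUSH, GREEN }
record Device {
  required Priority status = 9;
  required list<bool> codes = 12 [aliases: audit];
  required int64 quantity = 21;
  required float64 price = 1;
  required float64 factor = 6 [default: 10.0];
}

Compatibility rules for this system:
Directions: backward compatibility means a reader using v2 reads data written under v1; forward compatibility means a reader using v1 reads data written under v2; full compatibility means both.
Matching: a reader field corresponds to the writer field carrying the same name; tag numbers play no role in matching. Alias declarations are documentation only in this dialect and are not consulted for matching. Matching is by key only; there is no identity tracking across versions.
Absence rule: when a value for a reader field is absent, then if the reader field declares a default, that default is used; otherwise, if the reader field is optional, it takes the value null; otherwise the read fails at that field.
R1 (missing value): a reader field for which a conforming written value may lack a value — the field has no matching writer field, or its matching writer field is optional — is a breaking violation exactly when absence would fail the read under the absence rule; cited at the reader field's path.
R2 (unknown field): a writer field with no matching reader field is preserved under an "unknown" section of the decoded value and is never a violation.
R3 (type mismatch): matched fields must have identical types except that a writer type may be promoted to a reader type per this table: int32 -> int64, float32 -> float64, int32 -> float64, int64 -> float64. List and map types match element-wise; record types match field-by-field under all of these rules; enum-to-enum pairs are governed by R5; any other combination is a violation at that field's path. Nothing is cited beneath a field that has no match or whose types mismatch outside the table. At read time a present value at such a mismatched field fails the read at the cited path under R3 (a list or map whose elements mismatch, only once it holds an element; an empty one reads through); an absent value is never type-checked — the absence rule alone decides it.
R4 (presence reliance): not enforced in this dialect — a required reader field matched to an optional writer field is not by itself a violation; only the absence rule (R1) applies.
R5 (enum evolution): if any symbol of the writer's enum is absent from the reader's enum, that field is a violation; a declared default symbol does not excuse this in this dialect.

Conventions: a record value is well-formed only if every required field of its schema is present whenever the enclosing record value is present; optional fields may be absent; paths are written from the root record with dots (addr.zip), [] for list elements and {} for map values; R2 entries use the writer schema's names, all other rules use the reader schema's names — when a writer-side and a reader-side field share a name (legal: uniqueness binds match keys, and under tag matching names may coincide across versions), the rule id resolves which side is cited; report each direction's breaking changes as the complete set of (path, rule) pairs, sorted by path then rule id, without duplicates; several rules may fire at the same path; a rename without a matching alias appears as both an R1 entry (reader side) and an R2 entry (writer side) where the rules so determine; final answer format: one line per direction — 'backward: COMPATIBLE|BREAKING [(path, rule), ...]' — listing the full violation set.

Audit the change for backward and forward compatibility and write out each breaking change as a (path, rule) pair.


each type pair in Device: writer, then reader
checking backward for Device: reader v2 against writer v1:
  status <- status (Priority -> Priority, writer required)
  codes <- codes (list<bool> -> list<bool>, writer required)
  quantity <- quantity (int64 -> int64, writer required)
  no writer field matches reader price
  factor <- factor (float64 -> float64, writer optional)
  leftover writer field: latitude
  leftover writer field: age
  breaking: (price, R1)
  => 1 violation(s): backward is BREAKING for Device
checking forward for Device: reader v1 against writer v2:
  status <- status (Priority -> Priority, writer required)
  codes <- codes (list<bool> -> list<bool>, writer required)
  quantity <- quantity (int64 -> int64, writer required)
  no writer field matches reader latitude
  factor <- factor (float64 -> float64, writer required)
  no writer field matches reader age
  leftover writer field: price
  breaking: (latitude, R1)
  => 1 violation(s): forward is BREAKING for Device

backward: BREAKING [(price, R1)]; forward: BREAKING [(latitude, R1)]


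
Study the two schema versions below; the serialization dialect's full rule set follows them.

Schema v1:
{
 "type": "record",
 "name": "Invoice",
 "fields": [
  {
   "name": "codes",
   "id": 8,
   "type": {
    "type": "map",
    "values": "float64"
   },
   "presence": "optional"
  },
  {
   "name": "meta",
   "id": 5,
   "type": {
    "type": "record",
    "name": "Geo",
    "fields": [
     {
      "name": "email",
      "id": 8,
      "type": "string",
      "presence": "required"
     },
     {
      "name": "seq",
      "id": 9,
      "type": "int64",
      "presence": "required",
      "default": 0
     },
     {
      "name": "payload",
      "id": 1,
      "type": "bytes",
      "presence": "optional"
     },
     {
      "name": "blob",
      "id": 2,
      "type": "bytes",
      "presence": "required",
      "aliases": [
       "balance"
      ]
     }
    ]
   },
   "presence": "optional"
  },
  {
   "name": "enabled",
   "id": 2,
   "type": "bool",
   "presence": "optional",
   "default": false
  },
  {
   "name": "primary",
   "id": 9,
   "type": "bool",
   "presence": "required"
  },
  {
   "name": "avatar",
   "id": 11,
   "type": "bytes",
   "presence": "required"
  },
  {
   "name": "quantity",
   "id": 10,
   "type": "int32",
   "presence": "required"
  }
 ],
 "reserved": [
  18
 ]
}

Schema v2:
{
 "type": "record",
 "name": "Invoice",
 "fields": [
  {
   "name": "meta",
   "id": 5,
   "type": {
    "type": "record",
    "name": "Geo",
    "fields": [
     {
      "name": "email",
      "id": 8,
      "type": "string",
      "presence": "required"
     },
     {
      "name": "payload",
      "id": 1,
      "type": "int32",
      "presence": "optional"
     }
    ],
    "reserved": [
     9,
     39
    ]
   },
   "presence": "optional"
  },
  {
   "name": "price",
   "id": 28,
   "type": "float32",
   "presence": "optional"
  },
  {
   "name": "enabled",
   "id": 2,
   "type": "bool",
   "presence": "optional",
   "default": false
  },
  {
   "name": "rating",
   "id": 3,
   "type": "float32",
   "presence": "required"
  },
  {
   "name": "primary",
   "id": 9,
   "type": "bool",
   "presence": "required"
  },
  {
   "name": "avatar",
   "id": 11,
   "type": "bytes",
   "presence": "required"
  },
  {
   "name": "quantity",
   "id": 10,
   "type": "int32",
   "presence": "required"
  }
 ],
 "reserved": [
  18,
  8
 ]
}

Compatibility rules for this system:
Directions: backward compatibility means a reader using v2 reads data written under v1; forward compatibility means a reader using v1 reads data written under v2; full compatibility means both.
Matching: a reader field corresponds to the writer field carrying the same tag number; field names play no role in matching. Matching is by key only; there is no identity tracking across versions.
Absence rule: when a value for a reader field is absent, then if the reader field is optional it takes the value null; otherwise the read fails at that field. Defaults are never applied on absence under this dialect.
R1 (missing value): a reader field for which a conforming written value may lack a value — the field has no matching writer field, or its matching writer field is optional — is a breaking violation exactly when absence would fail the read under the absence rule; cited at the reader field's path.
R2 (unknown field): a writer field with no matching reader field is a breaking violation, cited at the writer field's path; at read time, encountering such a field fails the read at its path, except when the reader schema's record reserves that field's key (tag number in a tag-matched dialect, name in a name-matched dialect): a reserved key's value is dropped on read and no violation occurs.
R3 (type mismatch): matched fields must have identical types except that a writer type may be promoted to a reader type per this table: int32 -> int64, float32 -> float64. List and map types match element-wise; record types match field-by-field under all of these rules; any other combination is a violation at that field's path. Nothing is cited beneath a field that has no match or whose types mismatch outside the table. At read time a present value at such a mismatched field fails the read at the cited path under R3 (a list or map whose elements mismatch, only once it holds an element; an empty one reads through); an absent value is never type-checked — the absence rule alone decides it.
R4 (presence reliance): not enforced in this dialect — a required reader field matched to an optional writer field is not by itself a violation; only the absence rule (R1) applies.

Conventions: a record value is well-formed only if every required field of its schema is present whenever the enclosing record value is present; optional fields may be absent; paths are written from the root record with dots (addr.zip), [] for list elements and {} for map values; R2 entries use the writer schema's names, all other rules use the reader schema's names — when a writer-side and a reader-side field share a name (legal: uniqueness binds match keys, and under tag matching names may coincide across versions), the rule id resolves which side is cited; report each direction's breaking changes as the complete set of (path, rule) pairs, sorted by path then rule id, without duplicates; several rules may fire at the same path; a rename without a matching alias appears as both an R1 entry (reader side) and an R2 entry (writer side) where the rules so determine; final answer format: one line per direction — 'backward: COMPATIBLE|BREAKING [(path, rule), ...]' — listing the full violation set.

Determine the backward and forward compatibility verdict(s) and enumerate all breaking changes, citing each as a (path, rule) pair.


arrows below run writer -> reader for Invoice
backward analysis of Invoice with v2 as reader and v1 as writer:
  meta: Geo -> Geo, writer optional; from meta
  price has no writer counterpart
  enabled: bool -> bool, writer optional; from enabled
  rating has no writer counterpart
  primary: bool -> bool, writer required; from primary
  avatar: bytes -> bytes, writer required; from avatar
  quantity: int32 -> int32, writer required; from quantity
  codes (writer side), unknown to reader
  meta.email: string -> string, writer required; from meta.email
  meta.payload: bytes -> int32, writer optional; from meta.payload
  meta.seq (writer side), unknown to reader
  meta.blob (writer side), unknown to reader
  R2 fires at meta.blob
  R3 fires at meta.payload
  R1 fires at rating
  => backward verdict for Invoice: BREAKING, 3 violation(s)
forward analysis of Invoice with v1 as reader and v2 as writer:
  codes has no writer counterpart
  meta: Geo -> Geo, writer optional; from meta
  enabled: bool -> bool, writer optional; from enabled
  primary: bool -> bool, writer required; from primary
  avatar: bytes -> bytes, writer required; from avatar
  quantity: int32 -> int32, writer required; from quantity
  price (writer side), unknown to reader
  rating (writer side), unknown to reader
  meta.email: string -> string, writer required; from meta.email
  meta.seq has no writer counterpart
  meta.payload: int32 -> bytes, writer optional; from meta.payload
  meta.blob has no writer counterpart
  R1 fires at meta.blob
  R3 fires at meta.payload
  R1 fires at meta.seq
  R2 fires at price
  R2 fires at rating
  => forward verdict for Invoice: BREAKING, 5 violation(s)

backward: BREAKING [(meta.blob, R2), (meta.payload, R3), (rating, R1)]; forward: BREAKING [(meta.blob, R1), (meta.payload, R3), (meta.seq, R1), (price, R2), (rating, R2)]
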